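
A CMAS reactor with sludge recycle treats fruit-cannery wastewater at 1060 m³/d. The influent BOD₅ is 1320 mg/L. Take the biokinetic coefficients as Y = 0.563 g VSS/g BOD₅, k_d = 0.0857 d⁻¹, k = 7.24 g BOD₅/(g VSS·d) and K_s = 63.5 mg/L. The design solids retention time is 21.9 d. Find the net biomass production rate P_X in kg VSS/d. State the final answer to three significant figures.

P_X ≈ 273 kg VSS/d

For a completely mixed reactor with recycle the Lawrence–McCarty relation gives S = K_s·(1 + k_d·θ_c) / [θ_c·(Y·k − k_d) − 1] = 63.5 × (1 + 0.0857 × 21.9) / [21.9 × (0.563 × 7.24 − 0.0857) − 1] = 182.7 / 86.39 = 2.115 mg/L.
Observed yield with endogenous decay: Y_obs = Y / (1 + k_d·θ_c) = 0.563 / (1 + 0.0857 × 21.9) = 0.563 / 2.877 = 0.1957 g VSS/g BOD₅.
ΔS = 1320 − 2.11 = 1318 mg/L, so the substrate removal rate is 1060 × 1318/1000 = 1397 kg BOD₅/d.
Biomass produced: P_X = Y_obs·Q·ΔS = 0.1957 × 1397 ≈ 273.4 kg VSS/d.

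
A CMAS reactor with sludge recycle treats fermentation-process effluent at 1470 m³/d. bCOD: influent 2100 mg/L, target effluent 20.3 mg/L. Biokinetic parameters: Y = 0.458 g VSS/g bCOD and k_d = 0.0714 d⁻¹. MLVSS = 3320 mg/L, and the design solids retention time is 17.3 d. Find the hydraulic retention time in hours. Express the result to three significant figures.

τ ≈ 53.3 h

Steady-state biomass mass balance: V·X·(1 + k_d·θ_c) = Y·Q·(S₀ − S)·θ_c, so V = 0.458 × 1470 × (2100 − 20.3) × 17.3 / [3320 × (1 + 0.0714 × 17.3)] = 2.42×10^7 / 7421 = 3264 m³.
HRT = V/Q = 3264 m³ / 1470 m³·d⁻¹ = 2.221 d × 24 = 53.29 h.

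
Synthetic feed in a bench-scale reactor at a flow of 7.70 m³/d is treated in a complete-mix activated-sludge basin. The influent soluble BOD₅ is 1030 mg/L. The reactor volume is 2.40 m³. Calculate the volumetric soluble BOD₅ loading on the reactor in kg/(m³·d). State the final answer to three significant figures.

L_v ≈ 3.30 kg soluble BOD₅/(m³·d)

Volumetric loading L_v = Q·S₀ / V = 7.70 × 1030 g/m³ / 2.400 m³ = 3305 g/(m³·d) = 3.305 kg soluble BOD₅/(m³·d).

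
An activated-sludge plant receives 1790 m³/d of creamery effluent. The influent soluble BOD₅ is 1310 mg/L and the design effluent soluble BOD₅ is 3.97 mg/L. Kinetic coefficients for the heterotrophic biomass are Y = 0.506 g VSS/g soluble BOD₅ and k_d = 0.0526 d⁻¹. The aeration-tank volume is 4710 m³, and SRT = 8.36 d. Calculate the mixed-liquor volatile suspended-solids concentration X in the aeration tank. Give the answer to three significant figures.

X ≈ 1460 mg/L

From V·X·(1 + k_d·θ_c) = Y·Q·(S₀ − S)·θ_c: X = 0.506 × 1790 × (1310 − 3.97) × 8.36 / [4710 × (1 + 0.0526 × 8.36)] = 1458 mg/L.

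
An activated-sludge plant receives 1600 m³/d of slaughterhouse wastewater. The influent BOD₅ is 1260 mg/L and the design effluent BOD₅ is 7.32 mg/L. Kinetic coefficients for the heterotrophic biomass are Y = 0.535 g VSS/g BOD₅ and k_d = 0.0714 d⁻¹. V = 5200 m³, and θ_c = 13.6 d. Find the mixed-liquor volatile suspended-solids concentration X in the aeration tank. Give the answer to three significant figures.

X ≈ 1420 mg/L

From V·X·(1 + k_d·θ_c) = Y·Q·(S₀ − S)·θ_c: X = 0.535 × 1600 × (1260 − 7.32) × 13.6 / [5200 × (1 + 0.0714 × 13.6)] = 1423 mg/L.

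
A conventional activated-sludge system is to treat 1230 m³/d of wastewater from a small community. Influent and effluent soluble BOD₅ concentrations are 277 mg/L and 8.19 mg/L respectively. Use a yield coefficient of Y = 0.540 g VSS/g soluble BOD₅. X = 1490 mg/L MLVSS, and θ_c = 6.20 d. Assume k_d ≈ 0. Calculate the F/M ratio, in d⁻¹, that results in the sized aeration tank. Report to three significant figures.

F/M ≈ 0.308 d⁻¹

V·X = Y·Q·ΔS·θ_c gives V = 0.540 × 1230 × (277 − 8.19) × 6.20 / 1490 = 742.9 m³.
F/M = applied load / biomass = Q·S₀/(V·X) = 1230 × 277 / (742.9 × 1490) = 0.3078 d⁻¹.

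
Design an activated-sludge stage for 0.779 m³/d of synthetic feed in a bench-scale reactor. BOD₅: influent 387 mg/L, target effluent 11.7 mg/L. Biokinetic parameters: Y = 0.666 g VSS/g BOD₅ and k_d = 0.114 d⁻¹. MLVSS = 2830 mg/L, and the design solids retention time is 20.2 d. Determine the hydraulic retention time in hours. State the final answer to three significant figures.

Steady-state biomass mass balance: V·X·(1 + k_d·θ_c) = Y·Q·(S₀ − S)·θ_c, so V = 0.666 × 0.779 × (387 − 11.7) × 20.2 / [2830 × (1 + 0.114 × 20.2)] = 3.93×10^3 / 9347 = 0.4208 m³.
HRT = V/Q = 0.4208 m³ / 0.779 m³·d⁻¹ = 0.5402 d × 24 = 12.96 h.

τ ≈ 13.0 h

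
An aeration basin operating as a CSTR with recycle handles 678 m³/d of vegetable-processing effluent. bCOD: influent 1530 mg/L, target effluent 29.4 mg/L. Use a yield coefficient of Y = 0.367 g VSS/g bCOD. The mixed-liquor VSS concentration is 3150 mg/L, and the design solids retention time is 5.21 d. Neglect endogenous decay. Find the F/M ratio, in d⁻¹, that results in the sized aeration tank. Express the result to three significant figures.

F/M ≈ 0.533 d⁻¹

Biomass mass balance (decay neglected): V·X = Y·Q·(S₀ − S)·θ_c, so V = 0.367 × 678 × (1530 − 29.4) × 5.21 / 3150 = 617.6 m³.
Food-to-microorganism ratio F/M = Q S₀ / (V X) = 678 × 1530 / (617.6 × 3150) = 0.5332 d⁻¹.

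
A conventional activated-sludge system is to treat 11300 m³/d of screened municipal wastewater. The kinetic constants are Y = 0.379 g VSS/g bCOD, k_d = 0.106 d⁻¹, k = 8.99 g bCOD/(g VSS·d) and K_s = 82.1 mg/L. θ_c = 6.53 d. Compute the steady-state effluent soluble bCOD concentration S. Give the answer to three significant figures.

S ≈ 6.76 mg/L

Effluent substrate depends only on kinetics and SRT: S = K_s(1 + k_d θ_c) / [θ_c(Yk − k_d) − 1] = 82.1 × (1 + 0.106 × 6.53) / [6.53 × (0.379 × 8.99 − 0.106) − 1] = 138.9 / 20.56 = 6.758 mg/L.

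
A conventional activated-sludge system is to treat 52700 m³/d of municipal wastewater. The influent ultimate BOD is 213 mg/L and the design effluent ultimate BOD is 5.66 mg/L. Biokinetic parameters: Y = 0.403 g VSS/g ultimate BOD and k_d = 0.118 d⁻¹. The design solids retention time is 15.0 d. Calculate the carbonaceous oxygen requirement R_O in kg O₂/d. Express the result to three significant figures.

Y_obs = Y / (1 + k_d θ_c) = 0.403 / (1 + 0.118 × 15.0) = 0.403 / 2.770 = 0.1455.
Mass of ultimate BOD removed per day: Q(S₀ − S) = 52700 × 207.3 g/m³ = 10927 kg/d.
Net sludge production P_X = 0.1455 × 10927 = 1590 kg VSS/d.
Carbonaceous O₂ demand = substrate oxidised − cell-mass equivalent = 10927 − 1.42 × 1590 = 8669 kg O₂/d.

R_O ≈ 8670 kg O₂/d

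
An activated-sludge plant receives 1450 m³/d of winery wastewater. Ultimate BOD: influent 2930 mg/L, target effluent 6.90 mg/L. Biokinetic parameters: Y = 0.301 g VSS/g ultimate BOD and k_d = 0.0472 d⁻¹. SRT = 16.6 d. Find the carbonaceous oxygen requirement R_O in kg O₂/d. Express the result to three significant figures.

Y_obs = Y / (1 + k_d θ_c) = 0.301 / (1 + 0.0472 × 16.6) = 0.301 / 1.784 = 0.1688.
Mass of ultimate BOD removed per day: Q(S₀ − S) = 1450 × 2923 g/m³ = 4238 kg/d.
P_X = Y_obs·Q·(S₀ − S) = 0.1688 × 4238 = 715.3 kg VSS/d.
R_O = Q·ΔS − 1.42 P_X = 4238 − 1016 = 3223 kg O₂/d.

R_O ≈ 3220 kg O₂/d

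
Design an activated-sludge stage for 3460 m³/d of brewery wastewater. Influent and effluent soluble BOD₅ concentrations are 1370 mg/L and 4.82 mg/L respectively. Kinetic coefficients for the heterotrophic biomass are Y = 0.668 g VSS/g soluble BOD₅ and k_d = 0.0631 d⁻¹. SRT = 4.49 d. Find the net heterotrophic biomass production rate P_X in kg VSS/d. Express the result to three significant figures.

P_X ≈ 2460 kg VSS/d

Correct the yield for decay: Y_obs = Y/(1 + k_d θ_c) = 0.668 / (1 + 0.0631 × 4.49) = 0.668 / 1.283 = 0.5205.
ΔS = 1370 − 4.82 = 1365 mg/L, so the substrate removal rate is 3460 × 1365/1000 = 4724 kg soluble BOD₅/d.
So the net sludge growth is P_X = 0.5205 × 4724 = 2459 kg VSS/d.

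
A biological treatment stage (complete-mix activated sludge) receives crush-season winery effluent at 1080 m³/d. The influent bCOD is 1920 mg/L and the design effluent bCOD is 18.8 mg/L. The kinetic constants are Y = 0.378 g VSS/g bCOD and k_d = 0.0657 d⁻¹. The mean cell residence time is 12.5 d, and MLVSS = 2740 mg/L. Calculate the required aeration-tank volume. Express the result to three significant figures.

Steady-state biomass mass balance: V·X·(1 + k_d·θ_c) = Y·Q·(S₀ − S)·θ_c, so V = 0.378 × 1080 × (1920 − 18.8) × 12.5 / [2740 × (1 + 0.0657 × 12.5)] = 9.7×10^6 / 4990 = 1944 m³.

V ≈ 1940 m³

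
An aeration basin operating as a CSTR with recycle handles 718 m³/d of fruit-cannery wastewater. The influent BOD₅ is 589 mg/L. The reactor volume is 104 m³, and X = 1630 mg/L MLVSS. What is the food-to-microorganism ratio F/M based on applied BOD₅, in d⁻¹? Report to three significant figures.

Food-to-microorganism ratio F/M = Q S₀ / (V X) = 718 × 589 / (104.0 × 1630) = 2.495 d⁻¹.

F/M ≈ 2.49 d⁻¹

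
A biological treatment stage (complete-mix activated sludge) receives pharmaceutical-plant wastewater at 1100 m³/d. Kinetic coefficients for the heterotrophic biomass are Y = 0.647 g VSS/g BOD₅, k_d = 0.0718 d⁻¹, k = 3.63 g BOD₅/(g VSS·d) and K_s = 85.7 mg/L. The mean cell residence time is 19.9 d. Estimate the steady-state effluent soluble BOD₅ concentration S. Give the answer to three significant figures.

S ≈ 4.70 mg/L

From the Monod/SRT balance for a CMAS, S = K_s·(1+k_d θ_c)/[θ_c·(Y k − k_d) − 1] = 85.7 × (1 + 0.0718 × 19.9) / [19.9 × (0.647 × 3.63 − 0.0718) − 1] = 208.1 / 44.31 = 4.698 mg/L.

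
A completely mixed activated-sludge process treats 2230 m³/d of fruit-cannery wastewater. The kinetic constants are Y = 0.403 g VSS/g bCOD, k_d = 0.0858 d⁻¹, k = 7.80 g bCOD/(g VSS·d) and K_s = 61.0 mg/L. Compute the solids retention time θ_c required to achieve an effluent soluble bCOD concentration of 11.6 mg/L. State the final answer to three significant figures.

θ_c ≈ 2.40 d

At the target effluent, Y k S/(K_s+S) = 0.403×7.80×11.6/72.60 = 0.5023 d⁻¹.
1/θ_c = 0.5023 − 0.0858 = 0.4165 d⁻¹, so θ_c = 2.401 d.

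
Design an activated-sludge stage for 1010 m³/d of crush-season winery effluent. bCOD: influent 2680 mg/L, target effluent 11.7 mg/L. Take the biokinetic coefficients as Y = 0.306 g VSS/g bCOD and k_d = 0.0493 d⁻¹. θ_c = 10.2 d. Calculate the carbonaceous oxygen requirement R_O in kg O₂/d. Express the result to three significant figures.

The observed yield is Y_obs = Y/(1 + k_d·θ_c) = 0.306 / (1 + 0.0493 × 10.2) = 0.306 / 1.503 = 0.2036 g VSS per g bCOD removed.
ΔS = 2680 − 11.7 = 2668 mg/L, so the substrate removal rate is 1010 × 2668/1000 = 2695 kg bCOD/d.
P_X = Y_obs·Q·(S₀ − S) = 0.2036 × 2695 = 548.7 kg VSS/d.
R_O = Q·(S₀ − S) − 1.42·P_X = 2695 − 1.42 × 548.7 = 1916 kg O₂/d.

R_O ≈ 1920 kg O₂/d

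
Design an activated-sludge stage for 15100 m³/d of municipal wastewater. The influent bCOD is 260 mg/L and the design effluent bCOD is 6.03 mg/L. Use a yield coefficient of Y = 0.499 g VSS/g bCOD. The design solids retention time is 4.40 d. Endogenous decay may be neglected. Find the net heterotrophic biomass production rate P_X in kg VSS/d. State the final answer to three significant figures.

Since k_d ≈ 0, Y_obs = Y = 0.499 g VSS/g bCOD.
Q·(S₀ − S) = 15100 × (260 − 6.03) × 10⁻³ = 3835 kg/d removed.
Net biomass production P_X = Y_obs × Q·(S₀ − S) = 0.4990 × 3835 = 1914 kg VSS/d.

P_X ≈ 1910 kg VSS/d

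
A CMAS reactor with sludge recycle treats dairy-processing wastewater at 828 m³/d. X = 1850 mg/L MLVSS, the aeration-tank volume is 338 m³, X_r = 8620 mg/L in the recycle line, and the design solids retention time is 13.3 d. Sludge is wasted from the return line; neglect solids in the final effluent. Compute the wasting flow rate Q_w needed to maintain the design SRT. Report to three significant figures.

θ_c = V·X/(Q_w·X_r) when wasting from the recycle, so Q_w = V·X/(θ_c·X_r) = 338.0 × 1850 / (13.3 × 8620) = 5.454 m³/d.

Q_w ≈ 5.45 m³/d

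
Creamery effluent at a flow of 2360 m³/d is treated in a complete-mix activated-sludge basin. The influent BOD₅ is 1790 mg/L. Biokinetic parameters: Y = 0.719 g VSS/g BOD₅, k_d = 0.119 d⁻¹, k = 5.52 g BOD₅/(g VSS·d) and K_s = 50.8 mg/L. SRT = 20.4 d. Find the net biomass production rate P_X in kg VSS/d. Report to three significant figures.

P_X ≈ 885 kg VSS/d

From the Monod/SRT balance for a CMAS, S = K_s·(1+k_d θ_c)/[θ_c·(Y k − k_d) − 1] = 50.8 × (1 + 0.119 × 20.4) / [20.4 × (0.719 × 5.52 − 0.119) − 1] = 174.1 / 77.54 = 2.246 mg/L.
Observed yield with endogenous decay: Y_obs = Y / (1 + k_d·θ_c) = 0.719 / (1 + 0.119 × 20.4) = 0.719 / 3.428 = 0.2098 g VSS/g BOD₅.
ΔS = 1790 − 2.25 = 1788 mg/L, so the substrate removal rate is 2360 × 1788/1000 = 4219 kg BOD₅/d.
So the net sludge growth is P_X = 0.2098 × 4219 = 885.0 kg VSS/d.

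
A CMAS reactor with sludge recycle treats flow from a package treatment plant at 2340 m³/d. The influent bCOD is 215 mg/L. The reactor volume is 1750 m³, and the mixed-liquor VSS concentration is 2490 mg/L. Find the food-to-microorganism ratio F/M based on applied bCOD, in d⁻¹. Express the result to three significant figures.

Food-to-microorganism ratio F/M = Q S₀ / (V X) = 2340 × 215 / (1750 × 2490) = 0.1155 d⁻¹.

F/M ≈ 0.115 d⁻¹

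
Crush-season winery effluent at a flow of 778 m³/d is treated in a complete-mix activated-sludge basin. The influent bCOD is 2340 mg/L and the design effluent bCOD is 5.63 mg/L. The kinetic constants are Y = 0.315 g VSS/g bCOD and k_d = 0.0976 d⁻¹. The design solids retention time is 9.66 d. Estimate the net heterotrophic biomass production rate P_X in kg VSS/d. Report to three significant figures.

P_X ≈ 294 kg VSS/d

Observed yield with endogenous decay: Y_obs = Y / (1 + k_d·θ_c) = 0.315 / (1 + 0.0976 × 9.66) = 0.315 / 1.943 = 0.1621 g VSS/g bCOD.
Q·(S₀ − S) = 778 × (2340 − 5.63) × 10⁻³ = 1816 kg/d removed.
So the net sludge growth is P_X = 0.1621 × 1816 = 294.5 kg VSS/d.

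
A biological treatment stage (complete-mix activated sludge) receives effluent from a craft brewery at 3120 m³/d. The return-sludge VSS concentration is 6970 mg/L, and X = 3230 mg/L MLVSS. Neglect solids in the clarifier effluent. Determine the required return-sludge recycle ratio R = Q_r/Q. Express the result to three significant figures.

R = Q_r/Q = X/(X_r − X) = 3230 / (6970 − 3230) = 0.8636.

R ≈ 0.864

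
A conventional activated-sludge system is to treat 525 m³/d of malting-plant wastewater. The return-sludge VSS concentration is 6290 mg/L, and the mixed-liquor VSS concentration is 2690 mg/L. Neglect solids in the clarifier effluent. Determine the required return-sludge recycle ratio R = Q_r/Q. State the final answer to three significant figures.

R ≈ 0.747

Mass balance around the secondary clarifier (neglecting effluent solids): R = X / (X_r − X) = 2690 / (6290 − 2690) = 0.7472.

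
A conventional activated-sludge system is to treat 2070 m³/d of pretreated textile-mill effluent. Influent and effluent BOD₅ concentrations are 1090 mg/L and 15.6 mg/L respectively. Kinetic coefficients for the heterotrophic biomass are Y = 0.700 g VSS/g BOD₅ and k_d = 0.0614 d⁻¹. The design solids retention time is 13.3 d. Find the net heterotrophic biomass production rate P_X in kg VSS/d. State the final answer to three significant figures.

Observed yield with endogenous decay: Y_obs = Y / (1 + k_d·θ_c) = 0.700 / (1 + 0.0614 × 13.3) = 0.700 / 1.817 = 0.3853 g VSS/g BOD₅.
Substrate removed = Q·(S₀ − S) = 2070 m³/d × (1090 − 15.6) g/m³ = 2.22×10^6 g/d = 2224 kg/d.
P_X = Y_obs · Q(S₀ − S) = 0.3853 × 2224 = 857.0 kg VSS/d.

P_X ≈ 857 kg VSS/d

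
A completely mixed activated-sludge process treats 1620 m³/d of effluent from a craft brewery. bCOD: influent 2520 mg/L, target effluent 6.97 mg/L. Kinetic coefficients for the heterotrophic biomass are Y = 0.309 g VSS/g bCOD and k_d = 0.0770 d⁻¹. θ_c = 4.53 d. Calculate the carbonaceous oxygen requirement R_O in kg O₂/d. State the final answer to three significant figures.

R_O ≈ 2750 kg O₂/d

Y_obs = Y / (1 + k_d θ_c) = 0.309 / (1 + 0.0770 × 4.53) = 0.309 / 1.349 = 0.2291.
Q·(S₀ − S) = 1620 × (2520 − 6.97) × 10⁻³ = 4071 kg/d removed.
Biomass synthesised: P_X = Y_obs × 4071 = 932.7 kg VSS/d.
R_O = Q·ΔS − 1.42 P_X = 4071 − 1324 = 2747 kg O₂/d.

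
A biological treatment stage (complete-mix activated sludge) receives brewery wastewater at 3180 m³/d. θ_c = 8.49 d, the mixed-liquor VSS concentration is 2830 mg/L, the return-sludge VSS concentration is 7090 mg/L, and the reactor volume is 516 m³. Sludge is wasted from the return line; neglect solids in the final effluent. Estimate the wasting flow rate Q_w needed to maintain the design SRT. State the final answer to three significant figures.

Q_w ≈ 24.3 m³/d

θ_c = V·X/(Q_w·X_r) when wasting from the recycle, so Q_w = V·X/(θ_c·X_r) = 516.0 × 2830 / (8.49 × 7090) = 24.26 m³/d.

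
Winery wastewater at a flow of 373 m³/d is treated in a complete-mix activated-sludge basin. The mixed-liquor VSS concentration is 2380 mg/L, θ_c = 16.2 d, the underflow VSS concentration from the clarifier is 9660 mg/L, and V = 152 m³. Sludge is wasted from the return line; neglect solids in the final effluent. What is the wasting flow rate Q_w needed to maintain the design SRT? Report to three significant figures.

Q_w ≈ 2.31 m³/d

θ_c = V·X/(Q_w·X_r) when wasting from the recycle, so Q_w = V·X/(θ_c·X_r) = 152.0 × 2380 / (16.2 × 9660) = 2.312 m³/d.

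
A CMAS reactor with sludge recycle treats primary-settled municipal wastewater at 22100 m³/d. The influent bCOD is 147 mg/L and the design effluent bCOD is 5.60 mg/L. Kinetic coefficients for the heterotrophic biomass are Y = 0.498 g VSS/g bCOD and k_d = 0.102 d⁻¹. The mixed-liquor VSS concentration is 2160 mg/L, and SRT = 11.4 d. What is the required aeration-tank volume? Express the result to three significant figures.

V ≈ 3800 m³

From the SRT design equation V = Y Q (S₀−S) θ_c / [X (1 + k_d θ_c)] = 0.498 × 22100 × (147 − 5.60) × 11.4 / [2160 × (1 + 0.102 × 11.4)] = 1.77×10^7 / 4672 = 3798 m³.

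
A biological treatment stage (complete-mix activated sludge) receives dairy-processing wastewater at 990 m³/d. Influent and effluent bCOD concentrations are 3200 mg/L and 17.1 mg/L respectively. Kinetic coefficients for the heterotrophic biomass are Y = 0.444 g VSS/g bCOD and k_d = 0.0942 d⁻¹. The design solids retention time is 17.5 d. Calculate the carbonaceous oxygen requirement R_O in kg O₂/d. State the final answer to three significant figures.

The observed yield is Y_obs = Y/(1 + k_d·θ_c) = 0.444 / (1 + 0.0942 × 17.5) = 0.444 / 2.649 = 0.1676 g VSS per g bCOD removed.
ΔS = 3200 − 17.1 = 3183 mg/L, so the substrate removal rate is 990 × 3183/1000 = 3151 kg bCOD/d.
Net sludge production P_X = 0.1676 × 3151 = 528.3 kg VSS/d.
R_O = Q·ΔS − 1.42 P_X = 3151 − 750.1 = 2401 kg O₂/d.

R_O ≈ 2400 kg O₂/d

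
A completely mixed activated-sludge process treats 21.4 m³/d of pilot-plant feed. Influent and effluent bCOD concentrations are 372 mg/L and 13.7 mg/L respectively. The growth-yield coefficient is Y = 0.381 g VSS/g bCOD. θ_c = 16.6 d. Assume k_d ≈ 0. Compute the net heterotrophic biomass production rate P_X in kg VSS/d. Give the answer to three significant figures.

No decay correction is needed, so Y_obs = Y = 0.381.
Substrate removed = Q·(S₀ − S) = 21.4 m³/d × (372 − 13.7) g/m³ = 7.67×10^3 g/d = 7.668 kg/d.
P_X = Y_obs · Q(S₀ − S) = 0.3810 × 7.668 = 2.921 kg VSS/d.

P_X ≈ 2.92 kg VSS/d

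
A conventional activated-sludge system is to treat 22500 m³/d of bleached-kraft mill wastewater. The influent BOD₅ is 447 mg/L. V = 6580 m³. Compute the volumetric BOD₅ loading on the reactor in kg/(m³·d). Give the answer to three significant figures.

L_v = Q S₀ / V = 22500 × 447 × 10⁻³ / 6580 = 1.528 kg/(m³·d).

L_v ≈ 1.53 kg BOD₅/(m³·d)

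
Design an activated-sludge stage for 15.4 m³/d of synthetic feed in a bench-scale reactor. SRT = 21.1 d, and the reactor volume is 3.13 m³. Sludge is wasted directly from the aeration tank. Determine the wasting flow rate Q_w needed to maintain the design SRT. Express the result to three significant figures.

Q_w ≈ 0.148 m³/d

Wasting from the aeration tank: Q_w = V / θ_c = 3.130 / 21.1 = 0.1483 m³/d.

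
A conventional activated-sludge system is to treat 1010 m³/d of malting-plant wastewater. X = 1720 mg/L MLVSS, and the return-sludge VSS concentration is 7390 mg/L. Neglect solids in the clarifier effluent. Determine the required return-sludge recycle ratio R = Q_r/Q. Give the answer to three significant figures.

R ≈ 0.303

Solids balance on the clarifier gives (1+R)X = R·X_r, so R = X/(X_r − X) = 1720 / (7390 − 1720) = 0.3034.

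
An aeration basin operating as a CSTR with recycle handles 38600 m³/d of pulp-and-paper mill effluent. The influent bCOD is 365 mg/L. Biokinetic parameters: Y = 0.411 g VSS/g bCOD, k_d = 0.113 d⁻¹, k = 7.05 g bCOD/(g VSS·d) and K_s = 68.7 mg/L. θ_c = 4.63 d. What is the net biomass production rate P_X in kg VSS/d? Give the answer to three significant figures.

For a completely mixed reactor with recycle the Lawrence–McCarty relation gives S = K_s·(1 + k_d·θ_c) / [θ_c·(Y·k − k_d) − 1] = 68.7 × (1 + 0.113 × 4.63) / [4.63 × (0.411 × 7.05 − 0.113) − 1] = 104.6 / 11.89 = 8.799 mg/L.
Y_obs = Y / (1 + k_d θ_c) = 0.411 / (1 + 0.113 × 4.63) = 0.411 / 1.523 = 0.2698.
ΔS = 365 − 8.80 = 356.2 mg/L, so the substrate removal rate is 38600 × 356.2/1000 = 13749 kg bCOD/d.
Net biomass production P_X = Y_obs × Q·(S₀ − S) = 0.2698 × 13749 = 3710 kg VSS/d.

P_X ≈ 3710 kg VSS/d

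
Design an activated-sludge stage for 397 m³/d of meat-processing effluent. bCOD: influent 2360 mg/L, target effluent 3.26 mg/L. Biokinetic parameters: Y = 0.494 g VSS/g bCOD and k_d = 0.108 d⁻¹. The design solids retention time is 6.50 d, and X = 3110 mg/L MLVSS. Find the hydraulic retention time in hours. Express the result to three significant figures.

τ ≈ 34.3 h

Steady-state biomass mass balance: V·X·(1 + k_d·θ_c) = Y·Q·(S₀ − S)·θ_c, so V = 0.494 × 397 × (2360 − 3.26) × 6.50 / [3110 × (1 + 0.108 × 6.50)] = 3×10^6 / 5293 = 567.6 m³.
Hydraulic retention time τ = V/Q = 567.6 / 397 = 1.430 d = 34.31 h.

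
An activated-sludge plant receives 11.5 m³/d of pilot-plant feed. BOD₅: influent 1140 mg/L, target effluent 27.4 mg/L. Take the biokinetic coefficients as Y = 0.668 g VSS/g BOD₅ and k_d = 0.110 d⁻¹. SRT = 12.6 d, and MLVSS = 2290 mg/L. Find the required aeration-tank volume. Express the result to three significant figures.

V ≈ 19.7 m³

Rearranging the biomass balance for a CMAS with decay, V = Y·Q·ΔS·θ_c / [X·(1+k_d θ_c)] = 0.668 × 11.5 × (1140 − 27.4) × 12.6 / [2290 × (1 + 0.110 × 12.6)] = 1.08×10^5 / 5464 = 19.71 m³.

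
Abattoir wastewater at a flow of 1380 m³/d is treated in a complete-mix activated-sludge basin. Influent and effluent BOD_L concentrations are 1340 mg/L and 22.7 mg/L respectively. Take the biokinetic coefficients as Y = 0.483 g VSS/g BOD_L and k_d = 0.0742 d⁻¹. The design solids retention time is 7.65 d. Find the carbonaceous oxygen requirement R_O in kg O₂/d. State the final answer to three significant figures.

R_O ≈ 1020 kg O₂/d

The observed yield is Y_obs = Y/(1 + k_d·θ_c) = 0.483 / (1 + 0.0742 × 7.65) = 0.483 / 1.568 = 0.3081 g VSS per g BOD_L removed.
Q·(S₀ − S) = 1380 × (1340 − 22.7) × 10⁻³ = 1818 kg/d removed.
P_X = Y_obs·Q·(S₀ − S) = 0.3081 × 1818 = 560.1 kg VSS/d.
R_O = Q·ΔS − 1.42 P_X = 1818 − 795.3 = 1023 kg O₂/d.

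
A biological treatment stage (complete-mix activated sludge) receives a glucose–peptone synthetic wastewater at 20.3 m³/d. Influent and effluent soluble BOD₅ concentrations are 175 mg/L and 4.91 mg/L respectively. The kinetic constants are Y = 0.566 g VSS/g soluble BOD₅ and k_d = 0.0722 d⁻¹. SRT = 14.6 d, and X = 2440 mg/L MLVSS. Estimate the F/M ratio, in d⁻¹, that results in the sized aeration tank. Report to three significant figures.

F/M ≈ 0.256 d⁻¹

Rearranging the biomass balance for a CMAS with decay, V = Y·Q·ΔS·θ_c / [X·(1+k_d θ_c)] = 0.566 × 20.3 × (175 − 4.91) × 14.6 / [2440 × (1 + 0.0722 × 14.6)] = 2.85×10^4 / 5012 = 5.693 m³.
F/M = applied load / biomass = Q·S₀/(V·X) = 20.3 × 175 / (5.693 × 2440) = 0.2558 d⁻¹.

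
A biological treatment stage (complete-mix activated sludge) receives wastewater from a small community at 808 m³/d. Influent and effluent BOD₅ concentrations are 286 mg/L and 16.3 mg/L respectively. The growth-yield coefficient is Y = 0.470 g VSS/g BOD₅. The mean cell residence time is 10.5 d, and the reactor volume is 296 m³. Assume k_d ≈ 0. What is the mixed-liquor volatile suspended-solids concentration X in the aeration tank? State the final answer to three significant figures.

X ≈ 3630 mg/L

X = Y·Q·ΔS·θ_c / V = 0.470 × 808 × (286 − 16.3) × 10.5 / 296 = 3633 mg/L.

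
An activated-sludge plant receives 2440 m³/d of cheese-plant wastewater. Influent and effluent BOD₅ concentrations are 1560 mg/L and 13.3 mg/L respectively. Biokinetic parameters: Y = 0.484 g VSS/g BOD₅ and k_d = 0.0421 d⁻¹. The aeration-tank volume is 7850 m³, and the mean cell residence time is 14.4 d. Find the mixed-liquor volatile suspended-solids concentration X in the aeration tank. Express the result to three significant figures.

X ≈ 2090 mg/L

X = Y·Q·ΔS·θ_c / [V·(1 + k_d θ_c)] = 0.484 × 2440 × (1560 − 13.3) × 14.4 / [7850 × (1 + 0.0421 × 14.4)] = 2086 mg/L.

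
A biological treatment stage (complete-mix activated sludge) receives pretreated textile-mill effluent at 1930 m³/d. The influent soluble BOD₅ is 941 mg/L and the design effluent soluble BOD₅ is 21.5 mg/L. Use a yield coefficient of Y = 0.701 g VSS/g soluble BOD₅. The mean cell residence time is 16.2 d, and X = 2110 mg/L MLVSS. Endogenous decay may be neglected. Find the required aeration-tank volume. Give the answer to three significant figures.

V ≈ 9550 m³

Biomass mass balance (decay neglected): V·X = Y·Q·(S₀ − S)·θ_c, so V = 0.701 × 1930 × (941 − 21.5) × 16.2 / 2110 = 9551 m³.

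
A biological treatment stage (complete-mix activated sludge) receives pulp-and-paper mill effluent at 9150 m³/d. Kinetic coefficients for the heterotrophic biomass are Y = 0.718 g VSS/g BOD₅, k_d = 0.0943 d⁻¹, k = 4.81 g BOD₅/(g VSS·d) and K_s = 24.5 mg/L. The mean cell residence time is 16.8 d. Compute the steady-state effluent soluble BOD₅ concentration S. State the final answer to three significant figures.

From the Monod/SRT balance for a CMAS, S = K_s·(1+k_d θ_c)/[θ_c·(Y k − k_d) − 1] = 24.5 × (1 + 0.0943 × 16.8) / [16.8 × (0.718 × 4.81 − 0.0943) − 1] = 63.31 / 55.44 = 1.142 mg/L.

S ≈ 1.14 mg/L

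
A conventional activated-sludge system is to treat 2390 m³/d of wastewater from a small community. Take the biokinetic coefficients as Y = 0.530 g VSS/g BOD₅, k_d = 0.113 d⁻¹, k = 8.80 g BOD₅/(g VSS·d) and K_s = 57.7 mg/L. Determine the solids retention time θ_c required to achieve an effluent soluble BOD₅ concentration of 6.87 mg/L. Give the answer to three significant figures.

At the target effluent, Y k S/(K_s+S) = 0.530×8.80×6.87/64.57 = 0.4962 d⁻¹.
Then 1/θ_c = μ − k_d = 0.4962 − 0.113 = 0.3832 d⁻¹, giving θ_c = 2.609 d.

θ_c ≈ 2.61 d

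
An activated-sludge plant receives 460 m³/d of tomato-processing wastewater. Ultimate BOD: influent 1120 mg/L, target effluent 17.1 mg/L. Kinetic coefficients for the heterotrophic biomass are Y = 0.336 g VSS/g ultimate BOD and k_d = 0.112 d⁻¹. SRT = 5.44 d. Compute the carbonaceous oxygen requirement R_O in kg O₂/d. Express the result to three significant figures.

R_O ≈ 357 kg O₂/d

The observed yield is Y_obs = Y/(1 + k_d·θ_c) = 0.336 / (1 + 0.112 × 5.44) = 0.336 / 1.609 = 0.2088 g VSS per g ultimate BOD removed.
ΔS = 1120 − 17.1 = 1103 mg/L, so the substrate removal rate is 460 × 1103/1000 = 507.3 kg ultimate BOD/d.
Biomass synthesised: P_X = Y_obs × 507.3 = 105.9 kg VSS/d.
R_O = Q·(S₀ − S) − 1.42·P_X = 507.3 − 1.42 × 105.9 = 356.9 kg O₂/d.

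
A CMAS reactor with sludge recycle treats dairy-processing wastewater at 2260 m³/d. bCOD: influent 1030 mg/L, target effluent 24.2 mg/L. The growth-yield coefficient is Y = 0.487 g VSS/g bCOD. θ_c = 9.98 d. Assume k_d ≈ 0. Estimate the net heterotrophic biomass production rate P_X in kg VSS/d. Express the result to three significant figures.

With endogenous decay neglected, the observed yield equals the true yield: Y_obs = Y = 0.487 g VSS/g bCOD.
Mass of bCOD removed per day: Q(S₀ − S) = 2260 × 1006 g/m³ = 2273 kg/d.
So the net sludge growth is P_X = 0.4870 × 2273 = 1107 kg VSS/d.

P_X ≈ 1110 kg VSS/d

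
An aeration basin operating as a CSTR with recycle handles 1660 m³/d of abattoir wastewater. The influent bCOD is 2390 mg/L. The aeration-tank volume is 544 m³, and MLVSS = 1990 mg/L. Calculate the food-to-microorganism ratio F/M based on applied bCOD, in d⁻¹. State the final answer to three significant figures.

F/M = applied load / biomass = Q·S₀/(V·X) = 1660 × 2390 / (544.0 × 1990) = 3.665 d⁻¹.

F/M ≈ 3.66 d⁻¹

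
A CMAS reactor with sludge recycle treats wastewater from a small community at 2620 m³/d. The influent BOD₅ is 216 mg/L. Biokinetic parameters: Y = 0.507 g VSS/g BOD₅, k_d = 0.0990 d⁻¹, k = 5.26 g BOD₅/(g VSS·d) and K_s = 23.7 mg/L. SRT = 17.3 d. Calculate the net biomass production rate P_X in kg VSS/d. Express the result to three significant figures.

For a completely mixed reactor with recycle the Lawrence–McCarty relation gives S = K_s·(1 + k_d·θ_c) / [θ_c·(Y·k − k_d) − 1] = 23.7 × (1 + 0.0990 × 17.3) / [17.3 × (0.507 × 5.26 − 0.0990) − 1] = 64.29 / 43.42 = 1.481 mg/L.
The observed yield is Y_obs = Y/(1 + k_d·θ_c) = 0.507 / (1 + 0.0990 × 17.3) = 0.507 / 2.713 = 0.1869 g VSS per g BOD₅ removed.
Q·(S₀ − S) = 2620 × (216 − 1.48) × 10⁻³ = 562.0 kg/d removed.
So the net sludge growth is P_X = 0.1869 × 562.0 = 105.0 kg VSS/d.

P_X ≈ 105 kg VSS/d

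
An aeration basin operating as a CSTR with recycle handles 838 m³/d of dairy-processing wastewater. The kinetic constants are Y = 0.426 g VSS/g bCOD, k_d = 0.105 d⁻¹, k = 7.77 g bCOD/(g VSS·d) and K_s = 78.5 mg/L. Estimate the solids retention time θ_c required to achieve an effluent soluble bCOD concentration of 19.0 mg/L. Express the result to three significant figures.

θ_c ≈ 1.85 d

Specific growth rate at S = 19.0 mg/L: μ = YkS/(K_s+S) = 0.426·7.77·19.0/(78.5+19.0) = 0.6450 d⁻¹.
Then 1/θ_c = μ − k_d = 0.6450 − 0.105 = 0.5400 d⁻¹, giving θ_c = 1.852 d.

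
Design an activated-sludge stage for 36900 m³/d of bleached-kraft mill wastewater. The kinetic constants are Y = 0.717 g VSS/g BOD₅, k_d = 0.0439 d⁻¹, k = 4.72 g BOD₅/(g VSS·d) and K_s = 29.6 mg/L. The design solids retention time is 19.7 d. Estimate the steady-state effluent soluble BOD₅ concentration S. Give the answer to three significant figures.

S ≈ 0.852 mg/L

Effluent substrate depends only on kinetics and SRT: S = K_s(1 + k_d θ_c) / [θ_c(Yk − k_d) − 1] = 29.6 × (1 + 0.0439 × 19.7) / [19.7 × (0.717 × 4.72 − 0.0439) − 1] = 55.20 / 64.80 = 0.8518 mg/L.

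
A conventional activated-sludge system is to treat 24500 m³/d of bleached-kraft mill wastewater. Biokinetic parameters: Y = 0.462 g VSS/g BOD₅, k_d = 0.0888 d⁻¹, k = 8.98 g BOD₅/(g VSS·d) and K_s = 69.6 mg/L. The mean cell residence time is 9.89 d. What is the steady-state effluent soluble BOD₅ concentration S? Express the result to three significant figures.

For a completely mixed reactor with recycle the Lawrence–McCarty relation gives S = K_s·(1 + k_d·θ_c) / [θ_c·(Y·k − k_d) − 1] = 69.6 × (1 + 0.0888 × 9.89) / [9.89 × (0.462 × 8.98 − 0.0888) − 1] = 130.7 / 39.15 = 3.339 mg/L.

S ≈ 3.34 mg/L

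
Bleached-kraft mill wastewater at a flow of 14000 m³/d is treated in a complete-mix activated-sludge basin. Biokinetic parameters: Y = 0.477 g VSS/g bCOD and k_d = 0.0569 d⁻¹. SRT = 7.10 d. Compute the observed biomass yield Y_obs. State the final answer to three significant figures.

Observed yield with endogenous decay: Y_obs = Y / (1 + k_d·θ_c) = 0.477 / (1 + 0.0569 × 7.10) = 0.477 / 1.404 = 0.3397 g VSS/g bCOD.

Y_obs ≈ 0.340 g VSS/g bCOD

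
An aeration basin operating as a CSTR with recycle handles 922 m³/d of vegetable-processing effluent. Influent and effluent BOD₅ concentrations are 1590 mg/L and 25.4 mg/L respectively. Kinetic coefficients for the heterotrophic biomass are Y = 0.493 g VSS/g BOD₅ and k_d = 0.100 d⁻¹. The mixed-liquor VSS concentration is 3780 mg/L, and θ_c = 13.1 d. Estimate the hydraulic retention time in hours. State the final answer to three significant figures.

Rearranging the biomass balance for a CMAS with decay, V = Y·Q·ΔS·θ_c / [X·(1+k_d θ_c)] = 0.493 × 922 × (1590 − 25.4) × 13.1 / [3780 × (1 + 0.100 × 13.1)] = 9.32×10^6 / 8732 = 1067 m³.
Hydraulic retention time τ = V/Q = 1067 / 922 = 1.157 d = 27.77 h.

τ ≈ 27.8 h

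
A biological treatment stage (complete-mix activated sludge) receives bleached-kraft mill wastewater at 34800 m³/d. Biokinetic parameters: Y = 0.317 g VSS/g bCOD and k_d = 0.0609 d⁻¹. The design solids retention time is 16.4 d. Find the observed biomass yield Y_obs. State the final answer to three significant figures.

Observed yield with endogenous decay: Y_obs = Y / (1 + k_d·θ_c) = 0.317 / (1 + 0.0609 × 16.4) = 0.317 / 1.999 = 0.1586 g VSS/g bCOD.

Y_obs ≈ 0.159 g VSS/g bCOD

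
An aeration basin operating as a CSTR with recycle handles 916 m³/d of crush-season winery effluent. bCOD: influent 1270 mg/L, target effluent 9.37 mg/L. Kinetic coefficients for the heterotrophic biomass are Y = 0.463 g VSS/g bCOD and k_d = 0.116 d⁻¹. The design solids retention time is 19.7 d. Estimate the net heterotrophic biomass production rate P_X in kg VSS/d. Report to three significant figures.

Y_obs = Y / (1 + k_d θ_c) = 0.463 / (1 + 0.116 × 19.7) = 0.463 / 3.285 = 0.1409.
ΔS = 1270 − 9.37 = 1261 mg/L, so the substrate removal rate is 916 × 1261/1000 = 1155 kg bCOD/d.
P_X = Y_obs · Q(S₀ − S) = 0.1409 × 1155 = 162.7 kg VSS/d.

P_X ≈ 163 kg VSS/d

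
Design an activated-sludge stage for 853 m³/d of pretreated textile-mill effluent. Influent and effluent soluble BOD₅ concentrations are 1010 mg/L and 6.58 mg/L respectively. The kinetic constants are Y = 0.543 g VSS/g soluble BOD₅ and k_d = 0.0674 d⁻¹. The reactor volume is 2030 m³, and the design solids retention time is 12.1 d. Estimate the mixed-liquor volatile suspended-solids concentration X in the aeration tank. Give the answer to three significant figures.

X ≈ 1530 mg/L

Solving the biomass balance for X: X = Y Q (S₀−S) θ_c / [V (1+k_d θ_c)] = 0.543 × 853 × (1010 − 6.58) × 12.1 / [2030 × (1 + 0.0674 × 12.1)] = 1526 mg/L.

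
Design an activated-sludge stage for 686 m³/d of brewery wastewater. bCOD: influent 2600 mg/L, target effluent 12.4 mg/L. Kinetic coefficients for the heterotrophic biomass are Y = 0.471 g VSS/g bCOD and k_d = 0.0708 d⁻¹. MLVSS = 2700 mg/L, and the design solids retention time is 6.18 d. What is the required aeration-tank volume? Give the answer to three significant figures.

From the SRT design equation V = Y Q (S₀−S) θ_c / [X (1 + k_d θ_c)] = 0.471 × 686 × (2600 − 12.4) × 6.18 / [2700 × (1 + 0.0708 × 6.18)] = 5.17×10^6 / 3881 = 1331 m³.

V ≈ 1330 m³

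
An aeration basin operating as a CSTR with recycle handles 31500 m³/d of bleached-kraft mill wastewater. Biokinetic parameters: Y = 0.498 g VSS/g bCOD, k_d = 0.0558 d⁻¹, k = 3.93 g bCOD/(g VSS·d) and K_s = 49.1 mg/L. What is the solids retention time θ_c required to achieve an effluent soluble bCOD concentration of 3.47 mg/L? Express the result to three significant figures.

At the target effluent, Y k S/(K_s+S) = 0.498×3.93×3.47/52.57 = 0.1292 d⁻¹.
Then 1/θ_c = μ − k_d = 0.1292 − 0.0558 = 0.07339 d⁻¹, giving θ_c = 13.63 d.

θ_c ≈ 13.6 d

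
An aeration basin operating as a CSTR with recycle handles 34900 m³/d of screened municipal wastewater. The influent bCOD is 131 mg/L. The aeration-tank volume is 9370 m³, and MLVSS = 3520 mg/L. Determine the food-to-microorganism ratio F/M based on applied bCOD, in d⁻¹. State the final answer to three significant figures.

F/M = applied load / biomass = Q·S₀/(V·X) = 34900 × 131 / (9370 × 3520) = 0.1386 d⁻¹.

F/M ≈ 0.139 d⁻¹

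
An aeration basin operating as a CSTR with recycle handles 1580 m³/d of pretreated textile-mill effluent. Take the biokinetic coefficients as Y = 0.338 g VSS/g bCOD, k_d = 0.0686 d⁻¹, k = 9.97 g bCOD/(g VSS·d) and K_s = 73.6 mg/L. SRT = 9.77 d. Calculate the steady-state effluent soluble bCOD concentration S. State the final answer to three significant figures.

From the Monod/SRT balance for a CMAS, S = K_s·(1+k_d θ_c)/[θ_c·(Y k − k_d) − 1] = 73.6 × (1 + 0.0686 × 9.77) / [9.77 × (0.338 × 9.97 − 0.0686) − 1] = 122.9 / 31.25 = 3.933 mg/L.

S ≈ 3.93 mg/L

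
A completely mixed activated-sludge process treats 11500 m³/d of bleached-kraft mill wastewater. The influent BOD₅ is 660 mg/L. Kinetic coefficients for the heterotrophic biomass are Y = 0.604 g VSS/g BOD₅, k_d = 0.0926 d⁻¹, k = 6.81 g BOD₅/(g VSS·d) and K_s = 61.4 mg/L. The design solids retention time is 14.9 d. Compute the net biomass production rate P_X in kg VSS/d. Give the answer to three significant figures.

P_X ≈ 1920 kg VSS/d

From the Monod/SRT balance for a CMAS, S = K_s·(1+k_d θ_c)/[θ_c·(Y k − k_d) − 1] = 61.4 × (1 + 0.0926 × 14.9) / [14.9 × (0.604 × 6.81 − 0.0926) − 1] = 146.1 / 58.91 = 2.480 mg/L.
Observed yield with endogenous decay: Y_obs = Y / (1 + k_d·θ_c) = 0.604 / (1 + 0.0926 × 14.9) = 0.604 / 2.380 = 0.2538 g VSS/g BOD₅.
ΔS = 660 − 2.48 = 657.5 mg/L, so the substrate removal rate is 11500 × 657.5/1000 = 7561 kg BOD₅/d.
Biomass produced: P_X = Y_obs·Q·ΔS = 0.2538 × 7561 ≈ 1919 kg VSS/d.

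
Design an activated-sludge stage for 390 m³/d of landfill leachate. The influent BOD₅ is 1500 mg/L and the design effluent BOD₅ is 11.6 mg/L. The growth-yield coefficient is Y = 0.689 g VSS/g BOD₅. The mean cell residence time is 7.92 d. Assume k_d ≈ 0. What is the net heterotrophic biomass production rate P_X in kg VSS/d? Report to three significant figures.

P_X ≈ 400 kg VSS/d

No decay correction is needed, so Y_obs = Y = 0.689.
Substrate removed = Q·(S₀ − S) = 390 m³/d × (1500 − 11.6) g/m³ = 5.8×10^5 g/d = 580.5 kg/d.
So the net sludge growth is P_X = 0.6890 × 580.5 = 399.9 kg VSS/d.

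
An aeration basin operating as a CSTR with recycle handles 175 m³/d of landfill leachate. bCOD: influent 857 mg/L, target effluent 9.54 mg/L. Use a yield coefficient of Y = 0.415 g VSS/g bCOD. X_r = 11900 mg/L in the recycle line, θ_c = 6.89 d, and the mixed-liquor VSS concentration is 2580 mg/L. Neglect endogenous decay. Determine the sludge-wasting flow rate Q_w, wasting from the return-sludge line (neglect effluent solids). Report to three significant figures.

Q_w ≈ 5.17 m³/d

Biomass mass balance (decay neglected): V·X = Y·Q·(S₀ − S)·θ_c, so V = 0.415 × 175 × (857 − 9.54) × 6.89 / 2580 = 164.4 m³.
Q_w = (V·X)/(θ_c X_r) = 164.4 × 2580 / (6.89 × 11900) = 5.172 m³/d.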